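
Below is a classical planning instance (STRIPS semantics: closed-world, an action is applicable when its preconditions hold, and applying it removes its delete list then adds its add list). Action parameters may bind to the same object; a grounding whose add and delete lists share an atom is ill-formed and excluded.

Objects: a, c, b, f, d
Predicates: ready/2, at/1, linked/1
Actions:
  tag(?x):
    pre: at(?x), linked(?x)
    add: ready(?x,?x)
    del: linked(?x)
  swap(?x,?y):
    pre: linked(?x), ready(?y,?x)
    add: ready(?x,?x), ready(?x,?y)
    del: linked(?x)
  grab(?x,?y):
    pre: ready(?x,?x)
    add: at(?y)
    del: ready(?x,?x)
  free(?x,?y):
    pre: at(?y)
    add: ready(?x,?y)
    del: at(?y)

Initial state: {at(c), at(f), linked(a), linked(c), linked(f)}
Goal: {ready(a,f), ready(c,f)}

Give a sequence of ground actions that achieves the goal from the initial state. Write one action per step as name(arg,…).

1. free(a,f)  →  {at(c), linked(a), linked(c), linked(f), ready(a,f)}
2. free(f,c)  →  {linked(a), linked(c), linked(f), ready(a,f), ready(f,c)}
3. swap(c,f)  →  {linked(a), linked(f), ready(a,f), ready(c,c), ready(c,f), ready(f,c)}

free(a,f); free(f,c); swap(c,f)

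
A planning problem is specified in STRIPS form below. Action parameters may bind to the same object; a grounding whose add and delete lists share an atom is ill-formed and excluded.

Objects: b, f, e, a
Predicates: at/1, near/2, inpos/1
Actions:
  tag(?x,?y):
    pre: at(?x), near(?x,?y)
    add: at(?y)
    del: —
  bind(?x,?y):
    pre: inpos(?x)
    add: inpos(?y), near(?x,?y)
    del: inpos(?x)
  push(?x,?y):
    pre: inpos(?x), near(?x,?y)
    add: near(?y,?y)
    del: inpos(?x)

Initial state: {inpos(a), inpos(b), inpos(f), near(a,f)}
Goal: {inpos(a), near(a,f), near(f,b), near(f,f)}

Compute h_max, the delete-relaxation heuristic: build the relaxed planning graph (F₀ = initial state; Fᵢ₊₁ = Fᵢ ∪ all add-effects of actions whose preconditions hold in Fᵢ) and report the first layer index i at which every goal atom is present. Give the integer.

F0 = init (4 atoms)
F1 = F0 ∪ {inpos(e), near(a,b), near(a,e), near(b,a), near(b,e), near(b,f), near(f,a), near(f,b), near(f,e), near(f,f)}  (14 atoms)
goal ⊆ F1  ⇒  h_max = 1

1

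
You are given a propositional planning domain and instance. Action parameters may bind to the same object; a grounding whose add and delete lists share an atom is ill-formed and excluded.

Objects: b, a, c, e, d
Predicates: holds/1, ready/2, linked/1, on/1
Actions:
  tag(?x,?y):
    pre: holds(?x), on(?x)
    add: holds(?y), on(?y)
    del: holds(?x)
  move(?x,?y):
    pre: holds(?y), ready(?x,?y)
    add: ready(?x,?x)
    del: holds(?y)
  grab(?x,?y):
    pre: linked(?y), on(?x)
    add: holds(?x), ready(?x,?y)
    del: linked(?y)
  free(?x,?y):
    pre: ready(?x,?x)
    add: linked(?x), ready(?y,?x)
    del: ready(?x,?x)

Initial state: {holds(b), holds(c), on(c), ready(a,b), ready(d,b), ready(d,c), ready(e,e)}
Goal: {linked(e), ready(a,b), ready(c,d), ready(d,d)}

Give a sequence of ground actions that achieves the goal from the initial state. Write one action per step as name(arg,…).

move(d,b); free(e,b); free(d,c); move(d,c)

1. move(d,b)  →  {holds(c), on(c), ready(a,b), ready(d,b), ready(d,c), ready(d,d), ready(e,e)}
2. free(e,b)  →  {holds(c), linked(e), on(c), ready(a,b), ready(b,e), ready(d,b), ready(d,c), ready(d,d)}
3. free(d,c)  →  {holds(c), linked(d), linked(e), on(c), ready(a,b), ready(b,e), ready(c,d), ready(d,b), ready(d,c)}
4. move(d,c)  →  {linked(d), linked(e), on(c), ready(a,b), ready(b,e), ready(c,d), ready(d,b), ready(d,c), ready(d,d)}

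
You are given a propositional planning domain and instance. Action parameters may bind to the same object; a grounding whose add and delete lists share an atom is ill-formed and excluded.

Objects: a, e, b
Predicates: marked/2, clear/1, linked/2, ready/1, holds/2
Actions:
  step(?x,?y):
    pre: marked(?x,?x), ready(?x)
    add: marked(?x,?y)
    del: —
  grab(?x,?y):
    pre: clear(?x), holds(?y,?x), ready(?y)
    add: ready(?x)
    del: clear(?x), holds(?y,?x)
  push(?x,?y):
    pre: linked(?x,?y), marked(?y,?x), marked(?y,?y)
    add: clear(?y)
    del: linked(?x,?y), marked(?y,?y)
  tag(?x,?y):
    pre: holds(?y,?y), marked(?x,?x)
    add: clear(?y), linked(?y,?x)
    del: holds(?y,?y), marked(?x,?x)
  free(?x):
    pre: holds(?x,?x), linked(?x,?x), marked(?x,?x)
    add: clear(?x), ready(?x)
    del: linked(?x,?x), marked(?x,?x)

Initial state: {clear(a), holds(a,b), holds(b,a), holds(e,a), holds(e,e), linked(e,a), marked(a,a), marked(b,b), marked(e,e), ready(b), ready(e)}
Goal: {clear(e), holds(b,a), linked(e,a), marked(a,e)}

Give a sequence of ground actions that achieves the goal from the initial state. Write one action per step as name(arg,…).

1. grab(a,e)  →  {holds(a,b), holds(b,a), holds(e,e), linked(e,a), marked(a,a), marked(b,b), marked(e,e), ready(a), ready(b), ready(e)}
2. step(a,e)  →  {holds(a,b), holds(b,a), holds(e,e), linked(e,a), marked(a,a), marked(a,e), marked(b,b), marked(e,e), ready(a), ready(b), ready(e)}
3. tag(a,e)  →  {clear(e), holds(a,b), holds(b,a), linked(e,a), marked(a,e), marked(b,b), marked(e,e), ready(a), ready(b), ready(e)}

grab(a,e); step(a,e); tag(a,e)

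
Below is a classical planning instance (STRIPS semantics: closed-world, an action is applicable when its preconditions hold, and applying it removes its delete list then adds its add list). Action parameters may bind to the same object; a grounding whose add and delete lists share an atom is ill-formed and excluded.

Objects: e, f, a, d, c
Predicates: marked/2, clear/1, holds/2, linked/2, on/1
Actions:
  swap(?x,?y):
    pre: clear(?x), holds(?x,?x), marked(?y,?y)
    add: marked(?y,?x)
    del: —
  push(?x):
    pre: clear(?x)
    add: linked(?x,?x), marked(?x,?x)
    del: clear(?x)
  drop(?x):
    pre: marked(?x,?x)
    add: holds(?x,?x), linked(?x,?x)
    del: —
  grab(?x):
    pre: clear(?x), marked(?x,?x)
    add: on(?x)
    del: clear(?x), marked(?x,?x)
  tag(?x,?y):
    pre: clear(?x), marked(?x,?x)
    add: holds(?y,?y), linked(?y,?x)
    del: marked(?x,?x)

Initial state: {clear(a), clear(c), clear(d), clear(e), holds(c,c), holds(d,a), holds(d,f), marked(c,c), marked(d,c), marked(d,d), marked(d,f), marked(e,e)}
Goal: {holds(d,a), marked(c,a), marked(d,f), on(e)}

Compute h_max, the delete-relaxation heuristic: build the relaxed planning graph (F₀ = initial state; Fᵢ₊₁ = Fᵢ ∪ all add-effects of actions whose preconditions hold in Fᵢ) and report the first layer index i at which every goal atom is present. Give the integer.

2

F0 = init (12 atoms)
F1 = F0 ∪ {holds(a,a), holds(d,d), holds(e,e), holds(f,f), linked(a,a), linked(a,c), linked(a,d), linked(a,e), linked(c,c), linked(c,d), linked(c,e), linked(d,c), linked(d,d), linked(d,e), linked(e,c), linked(e,d), linked(e,e), linked(f,c), linked(f,d), linked(f,e), marked(a,a), marked(e,c), on(c), on(d), on(e)}  (37 atoms)
F2 = F1 ∪ {linked(c,a), linked(d,a), linked(e,a), linked(f,a), marked(a,c), marked(a,d), marked(a,e), marked(c,a), marked(c,d), marked(c,e), marked(d,a), marked(d,e), marked(e,a), marked(e,d), on(a)}  (52 atoms)
goal ⊆ F2  ⇒  h_max = 2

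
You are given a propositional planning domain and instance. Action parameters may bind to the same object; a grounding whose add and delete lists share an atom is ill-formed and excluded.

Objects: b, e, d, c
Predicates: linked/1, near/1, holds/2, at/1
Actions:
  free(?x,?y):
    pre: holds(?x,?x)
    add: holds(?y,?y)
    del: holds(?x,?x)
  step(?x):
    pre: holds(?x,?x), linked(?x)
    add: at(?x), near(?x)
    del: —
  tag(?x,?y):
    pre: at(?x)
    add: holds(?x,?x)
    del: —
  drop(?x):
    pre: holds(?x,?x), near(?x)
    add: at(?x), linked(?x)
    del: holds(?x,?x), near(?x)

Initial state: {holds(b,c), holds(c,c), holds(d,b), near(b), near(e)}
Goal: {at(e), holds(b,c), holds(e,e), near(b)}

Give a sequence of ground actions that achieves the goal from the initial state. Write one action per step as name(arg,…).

1. free(c,e)  →  {holds(b,c), holds(d,b), holds(e,e), near(b), near(e)}
2. drop(e)  →  {at(e), holds(b,c), holds(d,b), linked(e), near(b)}
3. tag(e,b)  →  {at(e), holds(b,c), holds(d,b), holds(e,e), linked(e), near(b)}

free(c,e); drop(e); tag(e,b)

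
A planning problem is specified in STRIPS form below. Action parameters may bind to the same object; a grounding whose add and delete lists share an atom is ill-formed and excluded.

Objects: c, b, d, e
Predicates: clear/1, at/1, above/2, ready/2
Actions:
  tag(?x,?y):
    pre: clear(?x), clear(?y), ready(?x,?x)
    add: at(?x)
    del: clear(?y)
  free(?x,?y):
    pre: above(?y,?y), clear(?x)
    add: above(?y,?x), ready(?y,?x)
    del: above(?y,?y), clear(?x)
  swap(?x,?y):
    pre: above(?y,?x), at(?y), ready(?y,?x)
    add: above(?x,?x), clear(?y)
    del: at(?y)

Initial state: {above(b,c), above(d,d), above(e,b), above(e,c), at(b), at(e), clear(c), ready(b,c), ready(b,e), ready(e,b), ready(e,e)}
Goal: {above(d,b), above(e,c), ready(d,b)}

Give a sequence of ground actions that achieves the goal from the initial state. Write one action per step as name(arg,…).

1. swap(c,b)  →  {above(b,c), above(c,c), above(d,d), above(e,b), above(e,c), at(e), clear(b), clear(c), ready(b,c), ready(b,e), ready(e,b), ready(e,e)}
2. free(b,d)  →  {above(b,c), above(c,c), above(d,b), above(e,b), above(e,c), at(e), clear(c), ready(b,c), ready(b,e), ready(d,b), ready(e,b), ready(e,e)}

swap(c,b); free(b,d)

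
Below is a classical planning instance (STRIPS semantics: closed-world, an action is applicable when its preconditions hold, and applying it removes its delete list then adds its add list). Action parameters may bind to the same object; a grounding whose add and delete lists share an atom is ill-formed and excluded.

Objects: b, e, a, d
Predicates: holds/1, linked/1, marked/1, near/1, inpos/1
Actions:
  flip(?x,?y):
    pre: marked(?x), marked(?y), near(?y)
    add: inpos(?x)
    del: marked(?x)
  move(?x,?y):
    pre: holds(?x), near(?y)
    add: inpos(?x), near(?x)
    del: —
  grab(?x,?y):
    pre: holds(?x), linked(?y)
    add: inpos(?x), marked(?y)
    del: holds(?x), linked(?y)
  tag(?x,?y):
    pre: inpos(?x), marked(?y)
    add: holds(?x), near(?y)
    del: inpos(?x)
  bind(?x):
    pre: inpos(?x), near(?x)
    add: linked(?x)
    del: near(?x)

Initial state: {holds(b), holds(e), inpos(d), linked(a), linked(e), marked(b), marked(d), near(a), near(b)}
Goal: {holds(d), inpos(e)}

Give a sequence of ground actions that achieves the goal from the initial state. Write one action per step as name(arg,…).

move(e,b); tag(d,b)

1. move(e,b)  →  {holds(b), holds(e), inpos(d), inpos(e), linked(a), linked(e), marked(b), marked(d), near(a), near(b), near(e)}
2. tag(d,b)  →  {holds(b), holds(d), holds(e), inpos(e), linked(a), linked(e), marked(b), marked(d), near(a), near(b), near(e)}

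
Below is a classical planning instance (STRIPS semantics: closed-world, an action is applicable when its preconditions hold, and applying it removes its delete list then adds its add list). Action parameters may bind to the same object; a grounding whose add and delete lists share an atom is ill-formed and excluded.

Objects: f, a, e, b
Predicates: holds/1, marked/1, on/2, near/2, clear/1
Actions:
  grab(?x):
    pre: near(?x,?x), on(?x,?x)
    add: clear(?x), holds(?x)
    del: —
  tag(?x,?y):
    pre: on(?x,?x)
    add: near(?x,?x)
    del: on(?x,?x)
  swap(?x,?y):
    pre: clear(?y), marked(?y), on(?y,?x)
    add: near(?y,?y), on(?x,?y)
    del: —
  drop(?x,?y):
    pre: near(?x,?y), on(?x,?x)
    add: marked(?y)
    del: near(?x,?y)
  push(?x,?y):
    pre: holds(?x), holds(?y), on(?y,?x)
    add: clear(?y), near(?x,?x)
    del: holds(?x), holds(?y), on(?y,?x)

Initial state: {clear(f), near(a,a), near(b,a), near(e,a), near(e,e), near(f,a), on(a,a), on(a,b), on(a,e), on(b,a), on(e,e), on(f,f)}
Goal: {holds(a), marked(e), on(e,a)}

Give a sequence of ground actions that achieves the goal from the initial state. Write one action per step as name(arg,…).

grab(a); drop(f,a); swap(e,a); drop(e,e)

1. grab(a)  →  {clear(a), clear(f), holds(a), near(a,a), near(b,a), near(e,a), near(e,e), near(f,a), on(a,a), on(a,b), on(a,e), on(b,a), on(e,e), on(f,f)}
2. drop(f,a)  →  {clear(a), clear(f), holds(a), marked(a), near(a,a), near(b,a), near(e,a), near(e,e), on(a,a), on(a,b), on(a,e), on(b,a), on(e,e), on(f,f)}
3. swap(e,a)  →  {clear(a), clear(f), holds(a), marked(a), near(a,a), near(b,a), near(e,a), near(e,e), on(a,a), on(a,b), on(a,e), on(b,a), on(e,a), on(e,e), on(f,f)}
4. drop(e,e)  →  {clear(a), clear(f), holds(a), marked(a), marked(e), near(a,a), near(b,a), near(e,a), on(a,a), on(a,b), on(a,e), on(b,a), on(e,a), on(e,e), on(f,f)}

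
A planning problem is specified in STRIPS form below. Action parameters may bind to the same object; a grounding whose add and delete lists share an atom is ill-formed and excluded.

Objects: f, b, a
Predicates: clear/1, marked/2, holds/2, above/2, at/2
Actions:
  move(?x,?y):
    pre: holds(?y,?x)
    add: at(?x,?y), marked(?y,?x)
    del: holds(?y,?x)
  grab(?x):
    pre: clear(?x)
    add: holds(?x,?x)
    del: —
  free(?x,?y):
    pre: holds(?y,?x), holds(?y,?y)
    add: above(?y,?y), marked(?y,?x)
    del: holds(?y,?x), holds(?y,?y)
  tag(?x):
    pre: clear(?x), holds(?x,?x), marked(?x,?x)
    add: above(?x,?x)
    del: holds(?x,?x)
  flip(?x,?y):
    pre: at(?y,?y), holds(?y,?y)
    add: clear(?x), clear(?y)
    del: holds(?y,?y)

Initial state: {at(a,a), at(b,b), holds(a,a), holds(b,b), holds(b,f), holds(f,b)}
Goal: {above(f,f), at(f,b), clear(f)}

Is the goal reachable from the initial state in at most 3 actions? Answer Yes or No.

1. move(f,b)  →  {at(a,a), at(b,b), at(f,b), holds(a,a), holds(b,b), holds(f,b), marked(b,f)}
2. flip(f,b)  →  {at(a,a), at(b,b), at(f,b), clear(b), clear(f), holds(a,a), holds(f,b), marked(b,f)}
3. grab(f)  →  {at(a,a), at(b,b), at(f,b), clear(b), clear(f), holds(a,a), holds(f,b), holds(f,f), marked(b,f)}
4. free(f,f)  →  {above(f,f), at(a,a), at(b,b), at(f,b), clear(b), clear(f), holds(a,a), holds(f,b), marked(b,f), marked(f,f)}
optimal plan length = 4; 4 > 3

No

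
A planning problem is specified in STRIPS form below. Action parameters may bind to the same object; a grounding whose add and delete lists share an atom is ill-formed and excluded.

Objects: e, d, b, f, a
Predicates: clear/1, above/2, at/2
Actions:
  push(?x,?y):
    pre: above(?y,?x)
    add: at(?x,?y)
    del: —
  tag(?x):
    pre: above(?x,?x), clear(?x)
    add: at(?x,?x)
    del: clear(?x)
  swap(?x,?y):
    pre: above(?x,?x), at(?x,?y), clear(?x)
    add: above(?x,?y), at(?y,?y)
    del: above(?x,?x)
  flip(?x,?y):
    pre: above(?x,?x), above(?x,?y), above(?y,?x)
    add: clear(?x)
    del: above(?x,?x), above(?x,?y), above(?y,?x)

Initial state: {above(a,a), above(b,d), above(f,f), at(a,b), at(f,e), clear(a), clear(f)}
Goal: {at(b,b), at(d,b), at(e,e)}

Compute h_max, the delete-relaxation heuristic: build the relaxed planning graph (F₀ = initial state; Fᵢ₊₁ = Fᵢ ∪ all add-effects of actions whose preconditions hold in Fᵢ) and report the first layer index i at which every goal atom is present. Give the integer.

1

F0 = init (7 atoms)
F1 = F0 ∪ {above(a,b), above(f,e), at(a,a), at(b,b), at(d,b), at(e,e), at(f,f)}  (14 atoms)
goal ⊆ F1  ⇒  h_max = 1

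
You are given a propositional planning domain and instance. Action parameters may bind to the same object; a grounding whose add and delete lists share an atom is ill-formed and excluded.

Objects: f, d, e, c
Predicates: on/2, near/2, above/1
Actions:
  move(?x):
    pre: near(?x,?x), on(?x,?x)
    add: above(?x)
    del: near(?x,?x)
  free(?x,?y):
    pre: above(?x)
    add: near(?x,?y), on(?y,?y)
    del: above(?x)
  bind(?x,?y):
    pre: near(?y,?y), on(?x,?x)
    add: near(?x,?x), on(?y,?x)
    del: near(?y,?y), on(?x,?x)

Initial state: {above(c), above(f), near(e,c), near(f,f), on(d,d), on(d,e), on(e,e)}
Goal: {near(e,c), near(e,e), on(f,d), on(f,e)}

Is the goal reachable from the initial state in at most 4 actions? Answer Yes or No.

1. bind(d,f)  →  {above(c), above(f), near(d,d), near(e,c), on(d,e), on(e,e), on(f,d)}
2. free(f,f)  →  {above(c), near(d,d), near(e,c), near(f,f), on(d,e), on(e,e), on(f,d), on(f,f)}
3. bind(e,f)  →  {above(c), near(d,d), near(e,c), near(e,e), on(d,e), on(f,d), on(f,e), on(f,f)}
optimal plan length = 3; 3 ≤ 4

Yes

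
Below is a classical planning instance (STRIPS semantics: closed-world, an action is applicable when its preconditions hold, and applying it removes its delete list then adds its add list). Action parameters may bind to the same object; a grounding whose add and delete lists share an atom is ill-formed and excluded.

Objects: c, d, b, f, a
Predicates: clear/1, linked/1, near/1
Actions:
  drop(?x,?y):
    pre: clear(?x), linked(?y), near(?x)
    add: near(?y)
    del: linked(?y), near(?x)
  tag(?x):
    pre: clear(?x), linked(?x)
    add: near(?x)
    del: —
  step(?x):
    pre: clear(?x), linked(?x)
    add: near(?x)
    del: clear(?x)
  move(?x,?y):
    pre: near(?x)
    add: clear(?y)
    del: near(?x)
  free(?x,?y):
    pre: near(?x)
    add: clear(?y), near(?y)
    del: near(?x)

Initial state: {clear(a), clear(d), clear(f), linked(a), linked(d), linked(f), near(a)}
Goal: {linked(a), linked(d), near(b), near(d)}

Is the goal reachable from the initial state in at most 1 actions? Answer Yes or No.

1. tag(d)  →  {clear(a), clear(d), clear(f), linked(a), linked(d), linked(f), near(a), near(d)}
2. free(a,b)  →  {clear(a), clear(b), clear(d), clear(f), linked(a), linked(d), linked(f), near(b), near(d)}
optimal plan length = 2; 2 > 1

No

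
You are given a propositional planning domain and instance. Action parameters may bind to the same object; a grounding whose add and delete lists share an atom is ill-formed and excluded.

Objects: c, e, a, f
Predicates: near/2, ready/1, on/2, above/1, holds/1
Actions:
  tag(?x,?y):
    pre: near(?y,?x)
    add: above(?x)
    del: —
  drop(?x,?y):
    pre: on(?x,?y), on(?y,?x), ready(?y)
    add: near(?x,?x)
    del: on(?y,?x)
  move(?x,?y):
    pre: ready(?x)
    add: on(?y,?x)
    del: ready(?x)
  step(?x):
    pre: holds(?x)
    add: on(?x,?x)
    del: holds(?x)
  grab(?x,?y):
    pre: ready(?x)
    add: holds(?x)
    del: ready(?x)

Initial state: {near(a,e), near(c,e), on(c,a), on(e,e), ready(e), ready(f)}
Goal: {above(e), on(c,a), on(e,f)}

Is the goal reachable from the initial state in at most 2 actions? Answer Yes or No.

Yes

1. tag(e,c)  →  {above(e), near(a,e), near(c,e), on(c,a), on(e,e), ready(e), ready(f)}
2. move(f,e)  →  {above(e), near(a,e), near(c,e), on(c,a), on(e,e), on(e,f), ready(e)}
optimal plan length = 2; 2 ≤ 2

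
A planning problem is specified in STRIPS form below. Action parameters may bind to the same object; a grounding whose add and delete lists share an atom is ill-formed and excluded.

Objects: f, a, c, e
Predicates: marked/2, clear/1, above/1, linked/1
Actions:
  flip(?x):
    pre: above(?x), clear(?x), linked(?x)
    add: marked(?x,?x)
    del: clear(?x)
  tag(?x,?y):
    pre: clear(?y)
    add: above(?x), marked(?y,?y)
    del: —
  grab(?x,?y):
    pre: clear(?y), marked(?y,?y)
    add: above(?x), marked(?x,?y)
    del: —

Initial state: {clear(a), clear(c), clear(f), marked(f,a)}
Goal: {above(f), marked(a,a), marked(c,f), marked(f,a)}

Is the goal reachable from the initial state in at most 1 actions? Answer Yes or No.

No

1. tag(f,f)  →  {above(f), clear(a), clear(c), clear(f), marked(f,a), marked(f,f)}
2. tag(f,a)  →  {above(f), clear(a), clear(c), clear(f), marked(a,a), marked(f,a), marked(f,f)}
3. grab(c,f)  →  {above(c), above(f), clear(a), clear(c), clear(f), marked(a,a), marked(c,f), marked(f,a), marked(f,f)}
optimal plan length = 3; 3 > 1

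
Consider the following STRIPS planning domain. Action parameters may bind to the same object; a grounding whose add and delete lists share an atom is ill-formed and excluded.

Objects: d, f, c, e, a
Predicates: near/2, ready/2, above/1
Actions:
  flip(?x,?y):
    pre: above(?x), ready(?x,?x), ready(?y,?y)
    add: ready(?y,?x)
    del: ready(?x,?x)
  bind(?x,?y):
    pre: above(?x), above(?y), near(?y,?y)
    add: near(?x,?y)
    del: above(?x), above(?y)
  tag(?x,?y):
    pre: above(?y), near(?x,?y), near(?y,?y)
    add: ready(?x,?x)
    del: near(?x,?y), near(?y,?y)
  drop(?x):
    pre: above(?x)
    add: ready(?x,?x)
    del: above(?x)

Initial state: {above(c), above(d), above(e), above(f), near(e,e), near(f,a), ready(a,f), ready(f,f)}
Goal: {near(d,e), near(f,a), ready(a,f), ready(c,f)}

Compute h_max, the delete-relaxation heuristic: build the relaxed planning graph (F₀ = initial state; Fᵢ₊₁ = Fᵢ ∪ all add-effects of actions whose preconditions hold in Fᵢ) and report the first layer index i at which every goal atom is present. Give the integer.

F0 = init (8 atoms)
F1 = F0 ∪ {near(c,e), near(d,e), near(f,e), ready(c,c), ready(d,d), ready(e,e)}  (14 atoms)
F2 = F1 ∪ {ready(c,d), ready(c,e), ready(c,f), ready(d,c), ready(d,e), ready(d,f), ready(e,c), ready(e,d), ready(e,f), ready(f,c), ready(f,d), ready(f,e)}  (26 atoms)
goal ⊆ F2  ⇒  h_max = 2

2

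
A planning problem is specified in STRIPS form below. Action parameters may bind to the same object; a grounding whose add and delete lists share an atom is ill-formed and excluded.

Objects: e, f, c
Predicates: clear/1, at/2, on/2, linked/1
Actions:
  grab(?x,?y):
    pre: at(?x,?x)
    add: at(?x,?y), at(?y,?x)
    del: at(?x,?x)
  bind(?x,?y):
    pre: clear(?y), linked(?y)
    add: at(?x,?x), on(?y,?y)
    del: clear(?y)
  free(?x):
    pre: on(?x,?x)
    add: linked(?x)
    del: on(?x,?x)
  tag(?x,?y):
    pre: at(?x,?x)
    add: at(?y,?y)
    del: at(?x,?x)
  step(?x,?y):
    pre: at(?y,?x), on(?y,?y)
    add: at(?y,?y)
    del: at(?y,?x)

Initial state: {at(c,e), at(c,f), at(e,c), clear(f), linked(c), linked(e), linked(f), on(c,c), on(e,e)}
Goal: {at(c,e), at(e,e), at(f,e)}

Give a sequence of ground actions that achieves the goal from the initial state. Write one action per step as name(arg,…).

bind(e,f); grab(e,f); step(f,e)

1. bind(e,f)  →  {at(c,e), at(c,f), at(e,c), at(e,e), linked(c), linked(e), linked(f), on(c,c), on(e,e), on(f,f)}
2. grab(e,f)  →  {at(c,e), at(c,f), at(e,c), at(e,f), at(f,e), linked(c), linked(e), linked(f), on(c,c), on(e,e), on(f,f)}
3. step(f,e)  →  {at(c,e), at(c,f), at(e,c), at(e,e), at(f,e), linked(c), linked(e), linked(f), on(c,c), on(e,e), on(f,f)}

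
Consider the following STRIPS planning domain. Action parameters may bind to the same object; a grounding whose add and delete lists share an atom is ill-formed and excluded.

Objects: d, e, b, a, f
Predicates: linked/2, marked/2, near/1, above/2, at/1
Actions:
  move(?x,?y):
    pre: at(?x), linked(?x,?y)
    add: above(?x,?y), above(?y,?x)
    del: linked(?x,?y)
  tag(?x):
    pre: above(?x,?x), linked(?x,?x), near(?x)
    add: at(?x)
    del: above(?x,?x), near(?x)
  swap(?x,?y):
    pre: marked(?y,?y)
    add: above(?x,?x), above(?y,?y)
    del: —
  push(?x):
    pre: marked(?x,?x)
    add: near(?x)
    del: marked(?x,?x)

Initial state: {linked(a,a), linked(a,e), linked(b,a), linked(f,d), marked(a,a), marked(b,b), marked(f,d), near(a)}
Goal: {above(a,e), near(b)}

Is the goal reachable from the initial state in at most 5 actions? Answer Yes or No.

Yes

1. swap(d,a)  →  {above(a,a), above(d,d), linked(a,a), linked(a,e), linked(b,a), linked(f,d), marked(a,a), marked(b,b), marked(f,d), near(a)}
2. tag(a)  →  {above(d,d), at(a), linked(a,a), linked(a,e), linked(b,a), linked(f,d), marked(a,a), marked(b,b), marked(f,d)}
3. move(a,e)  →  {above(a,e), above(d,d), above(e,a), at(a), linked(a,a), linked(b,a), linked(f,d), marked(a,a), marked(b,b), marked(f,d)}
4. push(b)  →  {above(a,e), above(d,d), above(e,a), at(a), linked(a,a), linked(b,a), linked(f,d), marked(a,a), marked(f,d), near(b)}
optimal plan length = 4; 4 ≤ 5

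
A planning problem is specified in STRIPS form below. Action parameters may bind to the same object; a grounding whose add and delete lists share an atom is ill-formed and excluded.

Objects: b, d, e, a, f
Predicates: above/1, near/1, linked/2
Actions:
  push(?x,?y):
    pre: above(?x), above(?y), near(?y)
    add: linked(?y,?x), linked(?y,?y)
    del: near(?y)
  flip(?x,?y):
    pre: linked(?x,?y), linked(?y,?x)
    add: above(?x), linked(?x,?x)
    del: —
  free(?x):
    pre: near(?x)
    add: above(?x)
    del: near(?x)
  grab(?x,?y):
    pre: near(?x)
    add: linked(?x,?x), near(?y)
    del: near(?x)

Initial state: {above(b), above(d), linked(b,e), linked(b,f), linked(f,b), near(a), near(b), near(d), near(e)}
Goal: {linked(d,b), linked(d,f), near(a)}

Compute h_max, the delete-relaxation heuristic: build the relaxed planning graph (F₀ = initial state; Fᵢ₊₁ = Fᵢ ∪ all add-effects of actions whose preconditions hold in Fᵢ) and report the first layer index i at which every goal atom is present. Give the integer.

2

F0 = init (9 atoms)
F1 = F0 ∪ {above(a), above(e), above(f), linked(a,a), linked(b,b), linked(b,d), linked(d,b), linked(d,d), linked(e,e), linked(f,f), near(f)}  (20 atoms)
F2 = F1 ∪ {linked(a,b), linked(a,d), linked(a,e), linked(a,f), linked(b,a), linked(d,a), linked(d,e), linked(d,f), linked(e,a), linked(e,b), linked(e,d), linked(e,f), linked(f,a), linked(f,d), linked(f,e)}  (35 atoms)
goal ⊆ F2  ⇒  h_max = 2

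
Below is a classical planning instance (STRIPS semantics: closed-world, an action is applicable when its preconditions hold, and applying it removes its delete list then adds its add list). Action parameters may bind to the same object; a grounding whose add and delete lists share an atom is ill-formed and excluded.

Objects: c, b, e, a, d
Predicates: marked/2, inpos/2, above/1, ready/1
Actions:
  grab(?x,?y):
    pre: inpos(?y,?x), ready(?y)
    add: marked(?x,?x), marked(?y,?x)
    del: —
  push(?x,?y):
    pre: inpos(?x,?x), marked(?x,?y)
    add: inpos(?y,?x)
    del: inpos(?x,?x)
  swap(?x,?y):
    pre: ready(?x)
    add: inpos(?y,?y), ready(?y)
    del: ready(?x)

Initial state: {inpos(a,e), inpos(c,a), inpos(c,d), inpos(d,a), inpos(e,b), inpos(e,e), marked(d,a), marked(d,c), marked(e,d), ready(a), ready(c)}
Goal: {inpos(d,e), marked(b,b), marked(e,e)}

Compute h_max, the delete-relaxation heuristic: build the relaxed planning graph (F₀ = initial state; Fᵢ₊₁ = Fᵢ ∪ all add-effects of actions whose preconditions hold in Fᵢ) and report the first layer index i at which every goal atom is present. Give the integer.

2

F0 = init (11 atoms)
F1 = F0 ∪ {inpos(a,a), inpos(b,b), inpos(c,c), inpos(d,d), inpos(d,e), marked(a,a), marked(a,e), marked(c,a), marked(c,d), marked(d,d), marked(e,e), ready(b), ready(d), ready(e)}  (25 atoms)
F2 = F1 ∪ {inpos(a,c), inpos(a,d), inpos(d,c), inpos(e,a), marked(b,b), marked(c,c), marked(d,e), marked(e,b)}  (33 atoms)
goal ⊆ F2  ⇒  h_max = 2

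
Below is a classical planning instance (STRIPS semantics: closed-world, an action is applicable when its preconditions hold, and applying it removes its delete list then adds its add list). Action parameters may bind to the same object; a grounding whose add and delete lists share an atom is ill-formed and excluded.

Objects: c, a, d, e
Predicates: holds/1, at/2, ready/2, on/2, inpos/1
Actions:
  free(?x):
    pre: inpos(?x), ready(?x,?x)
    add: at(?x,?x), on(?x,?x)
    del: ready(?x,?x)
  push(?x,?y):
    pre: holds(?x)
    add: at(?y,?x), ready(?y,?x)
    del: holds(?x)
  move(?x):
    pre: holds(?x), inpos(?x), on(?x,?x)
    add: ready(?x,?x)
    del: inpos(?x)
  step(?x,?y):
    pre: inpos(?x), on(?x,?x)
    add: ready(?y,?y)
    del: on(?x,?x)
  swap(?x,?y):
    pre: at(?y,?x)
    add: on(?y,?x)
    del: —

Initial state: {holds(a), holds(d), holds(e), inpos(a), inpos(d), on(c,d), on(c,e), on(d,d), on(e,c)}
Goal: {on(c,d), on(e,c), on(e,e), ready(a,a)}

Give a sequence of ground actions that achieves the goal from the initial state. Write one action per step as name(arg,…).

1. push(a,a)  →  {at(a,a), holds(d), holds(e), inpos(a), inpos(d), on(c,d), on(c,e), on(d,d), on(e,c), ready(a,a)}
2. push(e,e)  →  {at(a,a), at(e,e), holds(d), inpos(a), inpos(d), on(c,d), on(c,e), on(d,d), on(e,c), ready(a,a), ready(e,e)}
3. swap(e,e)  →  {at(a,a), at(e,e), holds(d), inpos(a), inpos(d), on(c,d), on(c,e), on(d,d), on(e,c), on(e,e), ready(a,a), ready(e,e)}

push(a,a); push(e,e); swap(e,e)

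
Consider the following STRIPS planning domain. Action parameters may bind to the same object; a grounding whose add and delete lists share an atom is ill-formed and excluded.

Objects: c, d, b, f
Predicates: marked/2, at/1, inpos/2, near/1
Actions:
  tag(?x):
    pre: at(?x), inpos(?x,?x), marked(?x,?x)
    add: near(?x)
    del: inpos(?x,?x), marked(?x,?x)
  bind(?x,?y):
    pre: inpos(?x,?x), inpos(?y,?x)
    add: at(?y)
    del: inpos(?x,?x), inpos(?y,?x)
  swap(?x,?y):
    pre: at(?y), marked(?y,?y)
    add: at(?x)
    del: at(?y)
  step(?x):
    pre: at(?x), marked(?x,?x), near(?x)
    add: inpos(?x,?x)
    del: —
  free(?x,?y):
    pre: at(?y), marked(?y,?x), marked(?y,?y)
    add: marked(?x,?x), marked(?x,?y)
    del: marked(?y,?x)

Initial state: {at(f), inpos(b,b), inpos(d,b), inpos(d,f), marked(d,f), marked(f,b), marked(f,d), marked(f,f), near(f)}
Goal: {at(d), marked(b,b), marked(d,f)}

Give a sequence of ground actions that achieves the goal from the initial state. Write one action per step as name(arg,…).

bind(b,d); free(b,f)

1. bind(b,d)  →  {at(d), at(f), inpos(d,f), marked(d,f), marked(f,b), marked(f,d), marked(f,f), near(f)}
2. free(b,f)  →  {at(d), at(f), inpos(d,f), marked(b,b), marked(b,f), marked(d,f), marked(f,d), marked(f,f), near(f)}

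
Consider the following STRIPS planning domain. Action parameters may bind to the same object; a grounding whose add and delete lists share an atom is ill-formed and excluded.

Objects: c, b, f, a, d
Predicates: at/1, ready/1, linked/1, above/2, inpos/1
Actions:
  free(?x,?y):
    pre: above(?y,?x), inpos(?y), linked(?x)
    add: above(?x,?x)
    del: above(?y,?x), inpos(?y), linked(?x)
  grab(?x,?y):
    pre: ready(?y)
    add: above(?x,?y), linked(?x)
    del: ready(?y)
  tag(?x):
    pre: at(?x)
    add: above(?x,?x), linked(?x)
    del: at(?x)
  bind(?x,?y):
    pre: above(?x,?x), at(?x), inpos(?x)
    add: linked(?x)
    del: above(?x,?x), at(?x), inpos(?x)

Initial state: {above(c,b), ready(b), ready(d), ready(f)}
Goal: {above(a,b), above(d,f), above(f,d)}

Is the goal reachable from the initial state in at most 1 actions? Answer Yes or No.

1. grab(f,d)  →  {above(c,b), above(f,d), linked(f), ready(b), ready(f)}
2. grab(a,b)  →  {above(a,b), above(c,b), above(f,d), linked(a), linked(f), ready(f)}
3. grab(d,f)  →  {above(a,b), above(c,b), above(d,f), above(f,d), linked(a), linked(d), linked(f)}
optimal plan length = 3; 3 > 1

No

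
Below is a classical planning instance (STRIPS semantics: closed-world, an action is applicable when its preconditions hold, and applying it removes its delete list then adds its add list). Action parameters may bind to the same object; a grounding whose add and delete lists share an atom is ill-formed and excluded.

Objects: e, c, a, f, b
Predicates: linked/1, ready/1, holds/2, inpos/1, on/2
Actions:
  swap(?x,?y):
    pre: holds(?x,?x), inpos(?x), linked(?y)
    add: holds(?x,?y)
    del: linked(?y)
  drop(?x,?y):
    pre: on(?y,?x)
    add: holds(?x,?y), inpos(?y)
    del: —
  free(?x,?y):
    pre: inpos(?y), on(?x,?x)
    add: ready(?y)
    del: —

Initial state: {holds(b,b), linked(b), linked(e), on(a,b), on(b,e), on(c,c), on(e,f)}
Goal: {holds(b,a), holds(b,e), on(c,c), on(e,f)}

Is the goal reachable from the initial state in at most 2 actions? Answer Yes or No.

1. drop(e,b)  →  {holds(b,b), holds(e,b), inpos(b), linked(b), linked(e), on(a,b), on(b,e), on(c,c), on(e,f)}
2. swap(b,e)  →  {holds(b,b), holds(b,e), holds(e,b), inpos(b), linked(b), on(a,b), on(b,e), on(c,c), on(e,f)}
3. drop(b,a)  →  {holds(b,a), holds(b,b), holds(b,e), holds(e,b), inpos(a), inpos(b), linked(b), on(a,b), on(b,e), on(c,c), on(e,f)}
optimal plan length = 3; 3 > 2

No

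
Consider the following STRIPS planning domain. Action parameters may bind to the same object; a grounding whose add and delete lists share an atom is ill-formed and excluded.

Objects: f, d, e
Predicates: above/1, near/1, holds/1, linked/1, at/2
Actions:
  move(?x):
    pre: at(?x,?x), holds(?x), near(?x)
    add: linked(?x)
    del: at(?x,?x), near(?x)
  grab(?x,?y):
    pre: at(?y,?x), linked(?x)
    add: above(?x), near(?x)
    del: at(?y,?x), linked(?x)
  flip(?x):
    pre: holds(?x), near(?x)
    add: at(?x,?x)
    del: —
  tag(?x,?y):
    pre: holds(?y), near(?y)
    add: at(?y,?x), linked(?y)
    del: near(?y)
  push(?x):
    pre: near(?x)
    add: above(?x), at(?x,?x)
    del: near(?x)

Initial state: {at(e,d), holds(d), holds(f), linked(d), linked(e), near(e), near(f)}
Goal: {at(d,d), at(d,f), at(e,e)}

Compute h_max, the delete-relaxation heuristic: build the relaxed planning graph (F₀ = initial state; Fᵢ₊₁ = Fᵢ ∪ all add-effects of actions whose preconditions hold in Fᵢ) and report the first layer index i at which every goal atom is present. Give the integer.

2

F0 = init (7 atoms)
F1 = F0 ∪ {above(d), above(e), above(f), at(e,e), at(f,d), at(f,e), at(f,f), linked(f), near(d)}  (16 atoms)
F2 = F1 ∪ {at(d,d), at(d,e), at(d,f)}  (19 atoms)
goal ⊆ F2  ⇒  h_max = 2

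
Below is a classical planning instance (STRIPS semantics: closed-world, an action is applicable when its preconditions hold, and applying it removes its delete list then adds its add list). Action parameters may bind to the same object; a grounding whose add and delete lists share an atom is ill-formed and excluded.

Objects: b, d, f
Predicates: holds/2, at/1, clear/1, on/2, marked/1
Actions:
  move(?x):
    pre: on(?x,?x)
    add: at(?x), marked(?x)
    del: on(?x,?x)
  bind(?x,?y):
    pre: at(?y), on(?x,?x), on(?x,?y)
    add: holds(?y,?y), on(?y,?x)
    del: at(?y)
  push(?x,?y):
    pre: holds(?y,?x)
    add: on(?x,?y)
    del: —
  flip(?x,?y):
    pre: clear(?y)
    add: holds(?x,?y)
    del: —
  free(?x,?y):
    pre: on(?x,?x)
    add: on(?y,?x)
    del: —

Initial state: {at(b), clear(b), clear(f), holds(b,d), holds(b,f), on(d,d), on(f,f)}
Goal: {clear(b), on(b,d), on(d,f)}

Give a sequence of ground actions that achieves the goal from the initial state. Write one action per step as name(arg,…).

1. free(d,b)  →  {at(b), clear(b), clear(f), holds(b,d), holds(b,f), on(b,d), on(d,d), on(f,f)}
2. free(f,d)  →  {at(b), clear(b), clear(f), holds(b,d), holds(b,f), on(b,d), on(d,d), on(d,f), on(f,f)}

free(d,b); free(f,d)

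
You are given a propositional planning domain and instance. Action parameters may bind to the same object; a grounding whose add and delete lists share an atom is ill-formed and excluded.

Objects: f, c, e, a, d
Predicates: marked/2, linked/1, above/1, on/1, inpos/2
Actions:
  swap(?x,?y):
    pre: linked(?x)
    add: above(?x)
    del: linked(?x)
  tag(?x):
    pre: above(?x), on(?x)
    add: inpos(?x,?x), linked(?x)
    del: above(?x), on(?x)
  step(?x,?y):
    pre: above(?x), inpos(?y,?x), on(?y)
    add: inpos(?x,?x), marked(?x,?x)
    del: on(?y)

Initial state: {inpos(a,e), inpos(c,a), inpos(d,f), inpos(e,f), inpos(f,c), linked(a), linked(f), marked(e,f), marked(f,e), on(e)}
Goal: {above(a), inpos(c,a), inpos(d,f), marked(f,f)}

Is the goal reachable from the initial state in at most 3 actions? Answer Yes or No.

1. swap(f,f)  →  {above(f), inpos(a,e), inpos(c,a), inpos(d,f), inpos(e,f), inpos(f,c), linked(a), marked(e,f), marked(f,e), on(e)}
2. swap(a,f)  →  {above(a), above(f), inpos(a,e), inpos(c,a), inpos(d,f), inpos(e,f), inpos(f,c), marked(e,f), marked(f,e), on(e)}
3. step(f,e)  →  {above(a), above(f), inpos(a,e), inpos(c,a), inpos(d,f), inpos(e,f), inpos(f,c), inpos(f,f), marked(e,f), marked(f,e), marked(f,f)}
optimal plan length = 3; 3 ≤ 3

Yes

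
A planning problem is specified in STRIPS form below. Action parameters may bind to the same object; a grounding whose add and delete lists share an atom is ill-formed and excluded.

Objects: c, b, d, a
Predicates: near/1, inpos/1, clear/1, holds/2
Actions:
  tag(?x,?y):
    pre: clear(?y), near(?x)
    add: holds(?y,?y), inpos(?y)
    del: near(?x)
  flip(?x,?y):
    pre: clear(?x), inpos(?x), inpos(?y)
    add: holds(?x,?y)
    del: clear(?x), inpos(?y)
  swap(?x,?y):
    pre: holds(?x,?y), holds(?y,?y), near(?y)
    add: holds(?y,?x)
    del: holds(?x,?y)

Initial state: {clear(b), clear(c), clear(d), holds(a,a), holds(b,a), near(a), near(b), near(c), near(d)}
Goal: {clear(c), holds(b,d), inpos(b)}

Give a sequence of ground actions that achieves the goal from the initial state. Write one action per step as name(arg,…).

1. tag(c,b)  →  {clear(b), clear(c), clear(d), holds(a,a), holds(b,a), holds(b,b), inpos(b), near(a), near(b), near(d)}
2. tag(b,d)  →  {clear(b), clear(c), clear(d), holds(a,a), holds(b,a), holds(b,b), holds(d,d), inpos(b), inpos(d), near(a), near(d)}
3. flip(b,d)  →  {clear(c), clear(d), holds(a,a), holds(b,a), holds(b,b), holds(b,d), holds(d,d), inpos(b), near(a), near(d)}

tag(c,b); tag(b,d); flip(b,d)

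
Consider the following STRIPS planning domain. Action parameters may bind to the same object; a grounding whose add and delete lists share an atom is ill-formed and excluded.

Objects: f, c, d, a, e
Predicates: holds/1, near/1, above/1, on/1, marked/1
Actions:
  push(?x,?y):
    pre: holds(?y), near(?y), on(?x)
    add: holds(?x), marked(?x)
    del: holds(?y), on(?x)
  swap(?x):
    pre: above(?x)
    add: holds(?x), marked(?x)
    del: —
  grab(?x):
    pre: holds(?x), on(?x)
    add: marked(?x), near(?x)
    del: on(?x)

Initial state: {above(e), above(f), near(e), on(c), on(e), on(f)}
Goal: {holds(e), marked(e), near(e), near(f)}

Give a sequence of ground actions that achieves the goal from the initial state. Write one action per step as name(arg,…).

1. swap(f)  →  {above(e), above(f), holds(f), marked(f), near(e), on(c), on(e), on(f)}
2. swap(e)  →  {above(e), above(f), holds(e), holds(f), marked(e), marked(f), near(e), on(c), on(e), on(f)}
3. grab(f)  →  {above(e), above(f), holds(e), holds(f), marked(e), marked(f), near(e), near(f), on(c), on(e)}

swap(f); swap(e); grab(f)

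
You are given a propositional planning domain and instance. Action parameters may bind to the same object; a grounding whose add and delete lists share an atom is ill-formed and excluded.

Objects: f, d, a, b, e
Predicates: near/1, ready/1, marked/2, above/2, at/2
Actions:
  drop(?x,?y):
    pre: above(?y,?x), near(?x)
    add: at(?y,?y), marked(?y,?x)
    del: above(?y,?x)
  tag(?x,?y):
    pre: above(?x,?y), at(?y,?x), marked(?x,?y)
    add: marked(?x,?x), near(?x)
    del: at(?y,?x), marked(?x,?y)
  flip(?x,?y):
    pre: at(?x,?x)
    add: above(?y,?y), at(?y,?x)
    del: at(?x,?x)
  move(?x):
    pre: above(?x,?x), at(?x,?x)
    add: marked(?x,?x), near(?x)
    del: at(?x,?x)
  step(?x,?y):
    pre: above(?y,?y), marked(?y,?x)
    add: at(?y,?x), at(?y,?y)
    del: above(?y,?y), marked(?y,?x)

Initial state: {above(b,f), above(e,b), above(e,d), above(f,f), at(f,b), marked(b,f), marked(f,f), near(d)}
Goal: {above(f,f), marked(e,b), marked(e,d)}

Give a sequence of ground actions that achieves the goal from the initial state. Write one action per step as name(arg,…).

drop(d,e); tag(b,f); drop(b,e)

1. drop(d,e)  →  {above(b,f), above(e,b), above(f,f), at(e,e), at(f,b), marked(b,f), marked(e,d), marked(f,f), near(d)}
2. tag(b,f)  →  {above(b,f), above(e,b), above(f,f), at(e,e), marked(b,b), marked(e,d), marked(f,f), near(b), near(d)}
3. drop(b,e)  →  {above(b,f), above(f,f), at(e,e), marked(b,b), marked(e,b), marked(e,d), marked(f,f), near(b), near(d)}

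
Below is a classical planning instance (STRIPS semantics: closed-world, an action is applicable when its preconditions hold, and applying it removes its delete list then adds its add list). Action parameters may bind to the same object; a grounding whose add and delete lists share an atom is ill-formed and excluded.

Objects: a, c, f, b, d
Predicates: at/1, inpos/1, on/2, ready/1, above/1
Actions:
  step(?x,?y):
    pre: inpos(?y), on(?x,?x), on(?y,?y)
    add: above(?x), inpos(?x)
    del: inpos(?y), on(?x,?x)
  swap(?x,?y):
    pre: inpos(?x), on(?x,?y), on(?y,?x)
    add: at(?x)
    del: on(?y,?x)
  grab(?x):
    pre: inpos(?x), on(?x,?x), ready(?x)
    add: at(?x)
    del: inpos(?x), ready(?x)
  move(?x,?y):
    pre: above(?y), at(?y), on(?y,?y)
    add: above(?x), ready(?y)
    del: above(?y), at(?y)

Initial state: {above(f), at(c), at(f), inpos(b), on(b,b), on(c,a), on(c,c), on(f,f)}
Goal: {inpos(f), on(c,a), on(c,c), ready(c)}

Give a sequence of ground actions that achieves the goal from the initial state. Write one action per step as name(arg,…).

move(c,f); step(f,b); move(a,c)

1. move(c,f)  →  {above(c), at(c), inpos(b), on(b,b), on(c,a), on(c,c), on(f,f), ready(f)}
2. step(f,b)  →  {above(c), above(f), at(c), inpos(f), on(b,b), on(c,a), on(c,c), ready(f)}
3. move(a,c)  →  {above(a), above(f), inpos(f), on(b,b), on(c,a), on(c,c), ready(c), ready(f)}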